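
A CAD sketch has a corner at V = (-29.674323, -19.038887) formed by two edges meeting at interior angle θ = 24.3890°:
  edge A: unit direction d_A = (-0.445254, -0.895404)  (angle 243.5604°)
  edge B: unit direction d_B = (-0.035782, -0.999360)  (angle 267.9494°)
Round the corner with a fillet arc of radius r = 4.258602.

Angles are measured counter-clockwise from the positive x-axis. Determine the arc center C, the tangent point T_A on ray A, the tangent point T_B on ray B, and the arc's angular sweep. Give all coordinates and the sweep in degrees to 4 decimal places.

center=(-34.6353,-38.5799) T_A=(-38.4485,-36.6837) T_B=(-30.3794,-38.7322) sweep=155.6110

bisector direction at 255.7549° = (-0.246070,-0.969252)
center distance |VC| = r/sin(θ/2) = 4.258602/sin(12.1945°) = 20.160879
C = V + |VC|·bis = (-34.6353,-38.5799)
T_A = V + ((C−V)·d_A)·d_A = V + 19.7060·d_A = (-38.4485,-36.6837)
T_B = V + ((C−V)·d_B)·d_B = V + 19.7060·d_B = (-30.3794,-38.7322)
sweep = 180° − θ = 155.6110°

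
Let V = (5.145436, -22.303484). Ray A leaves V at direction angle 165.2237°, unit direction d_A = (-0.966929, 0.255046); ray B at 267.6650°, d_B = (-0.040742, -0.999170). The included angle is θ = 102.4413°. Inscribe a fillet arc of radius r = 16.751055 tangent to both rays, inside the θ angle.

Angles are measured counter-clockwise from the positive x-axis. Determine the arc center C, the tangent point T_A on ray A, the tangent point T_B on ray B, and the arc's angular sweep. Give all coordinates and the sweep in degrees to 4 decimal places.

bisector direction at 216.4443° = (-0.804434,-0.594042)
center distance |VC| = r/sin(θ/2) = 16.751055/sin(51.2206°) = 21.487730
C = V + |VC|·bis = (-12.1400,-35.0681)
T_A = V + ((C−V)·d_A)·d_A = V + 13.4583·d_A = (-7.8677,-18.8710)
T_B = V + ((C−V)·d_B)·d_B = V + 13.4583·d_B = (4.5971,-35.7506)
sweep = 180° − θ = 77.5587°

center=(-12.1400,-35.0681) T_A=(-7.8677,-18.8710) T_B=(4.5971,-35.7506) sweep=77.5587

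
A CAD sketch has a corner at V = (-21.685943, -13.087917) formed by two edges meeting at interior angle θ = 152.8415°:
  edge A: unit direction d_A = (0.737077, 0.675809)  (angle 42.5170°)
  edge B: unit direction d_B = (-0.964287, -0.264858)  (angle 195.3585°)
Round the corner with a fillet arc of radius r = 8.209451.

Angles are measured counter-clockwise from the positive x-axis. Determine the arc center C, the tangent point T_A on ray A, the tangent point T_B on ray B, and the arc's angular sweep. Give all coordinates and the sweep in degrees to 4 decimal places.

bisector direction at 118.9378° = (-0.483859,0.875146)
center distance |VC| = r/sin(θ/2) = 8.209451/sin(76.4207°) = 8.445537
C = V + |VC|·bis = (-25.7724,-5.6968)
T_A = V + ((C−V)·d_A)·d_A = V + 1.9829·d_A = (-20.2244,-11.7478)
T_B = V + ((C−V)·d_B)·d_B = V + 1.9829·d_B = (-23.5981,-13.6131)
sweep = 180° − θ = 27.1585°

center=(-25.7724,-5.6968) T_A=(-20.2244,-11.7478) T_B=(-23.5981,-13.6131) sweep=27.1585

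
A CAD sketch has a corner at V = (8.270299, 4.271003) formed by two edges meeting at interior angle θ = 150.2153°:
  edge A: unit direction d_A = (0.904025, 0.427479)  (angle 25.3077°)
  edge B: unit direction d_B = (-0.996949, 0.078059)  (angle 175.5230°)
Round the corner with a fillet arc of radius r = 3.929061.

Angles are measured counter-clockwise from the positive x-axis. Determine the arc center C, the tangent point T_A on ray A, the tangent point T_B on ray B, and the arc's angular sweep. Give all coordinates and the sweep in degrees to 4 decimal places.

bisector direction at 100.4154° = (-0.180783,0.983523)
center distance |VC| = r/sin(θ/2) = 3.929061/sin(75.1077°) = 4.065624
C = V + |VC|·bis = (7.5353,8.2696)
T_A = V + ((C−V)·d_A)·d_A = V + 1.0449·d_A = (9.2149,4.7177)
T_B = V + ((C−V)·d_B)·d_B = V + 1.0449·d_B = (7.2286,4.3526)
sweep = 180° − θ = 29.7847°

center=(7.5353,8.2696) T_A=(9.2149,4.7177) T_B=(7.2286,4.3526) sweep=29.7847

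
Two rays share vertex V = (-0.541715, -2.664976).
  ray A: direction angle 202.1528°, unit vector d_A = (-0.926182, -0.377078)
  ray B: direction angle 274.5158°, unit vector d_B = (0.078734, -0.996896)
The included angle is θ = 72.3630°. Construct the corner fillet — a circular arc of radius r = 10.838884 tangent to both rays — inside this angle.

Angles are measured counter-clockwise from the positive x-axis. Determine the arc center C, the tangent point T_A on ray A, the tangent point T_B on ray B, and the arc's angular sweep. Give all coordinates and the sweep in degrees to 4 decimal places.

center=(-10.1802,-18.2919) T_A=(-14.2673,-8.2531) T_B=(0.6251,-17.4385) sweep=107.6370

bisector direction at 238.3343° = (-0.524962,-0.851126)
center distance |VC| = r/sin(θ/2) = 10.838884/sin(36.1815°) = 18.360251
C = V + |VC|·bis = (-10.1802,-18.2919)
T_A = V + ((C−V)·d_A)·d_A = V + 14.8195·d_A = (-14.2673,-8.2531)
T_B = V + ((C−V)·d_B)·d_B = V + 14.8195·d_B = (0.6251,-17.4385)
sweep = 180° − θ = 107.6370°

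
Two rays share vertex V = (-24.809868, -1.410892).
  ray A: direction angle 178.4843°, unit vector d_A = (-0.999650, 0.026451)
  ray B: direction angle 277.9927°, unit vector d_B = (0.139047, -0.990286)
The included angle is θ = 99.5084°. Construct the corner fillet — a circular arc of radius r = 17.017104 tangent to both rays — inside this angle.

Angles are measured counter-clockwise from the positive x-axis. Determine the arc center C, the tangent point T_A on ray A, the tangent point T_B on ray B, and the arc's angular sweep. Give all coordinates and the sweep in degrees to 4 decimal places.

bisector direction at 228.2385° = (-0.666031,-0.745924)
center distance |VC| = r/sin(θ/2) = 17.017104/sin(49.7542°) = 22.294712
C = V + |VC|·bis = (-39.6588,-18.0410)
T_A = V + ((C−V)·d_A)·d_A = V + 14.4039·d_A = (-39.2087,-1.0299)
T_B = V + ((C−V)·d_B)·d_B = V + 14.4039·d_B = (-22.8070,-15.6749)
sweep = 180° − θ = 80.4916°

center=(-39.6588,-18.0410) T_A=(-39.2087,-1.0299) T_B=(-22.8070,-15.6749) sweep=80.4916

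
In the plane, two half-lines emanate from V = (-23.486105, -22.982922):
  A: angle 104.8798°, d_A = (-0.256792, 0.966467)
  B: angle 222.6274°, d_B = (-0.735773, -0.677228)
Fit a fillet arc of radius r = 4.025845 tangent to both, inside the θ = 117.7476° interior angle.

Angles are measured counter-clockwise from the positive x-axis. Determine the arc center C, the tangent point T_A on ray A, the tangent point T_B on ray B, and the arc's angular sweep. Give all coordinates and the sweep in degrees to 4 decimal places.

bisector direction at 163.7536° = (-0.960067,0.279769)
center distance |VC| = r/sin(θ/2) = 4.025845/sin(58.8738°) = 4.702921
C = V + |VC|·bis = (-28.0012,-21.6672)
T_A = V + ((C−V)·d_A)·d_A = V + 2.4311·d_A = (-24.1104,-20.6334)
T_B = V + ((C−V)·d_B)·d_B = V + 2.4311·d_B = (-25.2748,-24.6293)
sweep = 180° − θ = 62.2524°

center=(-28.0012,-21.6672) T_A=(-24.1104,-20.6334) T_B=(-25.2748,-24.6293) sweep=62.2524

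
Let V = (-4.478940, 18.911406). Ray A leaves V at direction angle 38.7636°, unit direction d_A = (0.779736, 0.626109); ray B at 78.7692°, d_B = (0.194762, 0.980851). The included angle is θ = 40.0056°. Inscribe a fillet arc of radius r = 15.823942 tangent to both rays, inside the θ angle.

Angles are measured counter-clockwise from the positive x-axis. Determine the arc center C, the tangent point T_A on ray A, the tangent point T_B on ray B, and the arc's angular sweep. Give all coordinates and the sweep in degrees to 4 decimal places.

bisector direction at 58.7664° = (0.518529,0.855060)
center distance |VC| = r/sin(θ/2) = 15.823942/sin(20.0028°) = 46.259900
C = V + |VC|·bis = (19.5081,58.4664)
T_A = V + ((C−V)·d_A)·d_A = V + 43.4693·d_A = (29.4156,46.1279)
T_B = V + ((C−V)·d_B)·d_B = V + 43.4693·d_B = (3.9872,61.5483)
sweep = 180° − θ = 139.9944°

center=(19.5081,58.4664) T_A=(29.4156,46.1279) T_B=(3.9872,61.5483) sweep=139.9944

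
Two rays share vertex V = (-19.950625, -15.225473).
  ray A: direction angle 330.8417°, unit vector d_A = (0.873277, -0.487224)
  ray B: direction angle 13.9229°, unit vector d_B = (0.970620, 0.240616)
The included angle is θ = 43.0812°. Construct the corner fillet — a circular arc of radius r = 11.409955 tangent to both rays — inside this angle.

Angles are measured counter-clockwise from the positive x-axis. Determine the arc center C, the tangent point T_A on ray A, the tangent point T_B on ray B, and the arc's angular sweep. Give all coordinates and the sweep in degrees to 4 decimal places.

center=(10.8513,-19.3450) T_A=(5.2921,-29.3091) T_B=(8.1059,-8.2703) sweep=136.9188

bisector direction at 352.3823° = (0.991175,-0.132563)
center distance |VC| = r/sin(θ/2) = 11.409955/sin(21.5406°) = 31.076211
C = V + |VC|·bis = (10.8513,-19.3450)
T_A = V + ((C−V)·d_A)·d_A = V + 28.9058·d_A = (5.2921,-29.3091)
T_B = V + ((C−V)·d_B)·d_B = V + 28.9058·d_B = (8.1059,-8.2703)
sweep = 180° − θ = 136.9188°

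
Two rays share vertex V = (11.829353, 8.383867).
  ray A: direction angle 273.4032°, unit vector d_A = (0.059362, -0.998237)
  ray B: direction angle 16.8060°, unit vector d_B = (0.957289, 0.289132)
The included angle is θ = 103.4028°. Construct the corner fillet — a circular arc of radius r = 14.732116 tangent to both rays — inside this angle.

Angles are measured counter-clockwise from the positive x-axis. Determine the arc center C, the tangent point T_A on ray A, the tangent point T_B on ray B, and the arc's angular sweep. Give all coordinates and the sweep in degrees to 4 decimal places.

center=(27.2261,-2.3552) T_A=(12.5200,-3.2298) T_B=(22.9666,11.7477) sweep=76.5972

bisector direction at 325.1046° = (0.820198,-0.572080)
center distance |VC| = r/sin(θ/2) = 14.732116/sin(51.7014°) = 18.772012
C = V + |VC|·bis = (27.2261,-2.3552)
T_A = V + ((C−V)·d_A)·d_A = V + 11.6341·d_A = (12.5200,-3.2298)
T_B = V + ((C−V)·d_B)·d_B = V + 11.6341·d_B = (22.9666,11.7477)
sweep = 180° − θ = 76.5972°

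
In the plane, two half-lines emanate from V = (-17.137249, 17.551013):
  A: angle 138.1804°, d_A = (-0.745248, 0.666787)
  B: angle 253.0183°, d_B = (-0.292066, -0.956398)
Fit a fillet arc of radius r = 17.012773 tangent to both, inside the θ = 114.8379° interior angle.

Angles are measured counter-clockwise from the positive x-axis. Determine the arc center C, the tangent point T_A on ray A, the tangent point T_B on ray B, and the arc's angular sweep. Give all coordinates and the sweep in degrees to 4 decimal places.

center=(-36.5836,12.1217) T_A=(-25.2397,24.8005) T_B=(-20.3127,7.1529) sweep=65.1621

bisector direction at 195.5993° = (-0.963166,-0.268909)
center distance |VC| = r/sin(θ/2) = 17.012773/sin(57.4190°) = 20.190074
C = V + |VC|·bis = (-36.5836,12.1217)
T_A = V + ((C−V)·d_A)·d_A = V + 10.8722·d_A = (-25.2397,24.8005)
T_B = V + ((C−V)·d_B)·d_B = V + 10.8722·d_B = (-20.3127,7.1529)
sweep = 180° − θ = 65.1621°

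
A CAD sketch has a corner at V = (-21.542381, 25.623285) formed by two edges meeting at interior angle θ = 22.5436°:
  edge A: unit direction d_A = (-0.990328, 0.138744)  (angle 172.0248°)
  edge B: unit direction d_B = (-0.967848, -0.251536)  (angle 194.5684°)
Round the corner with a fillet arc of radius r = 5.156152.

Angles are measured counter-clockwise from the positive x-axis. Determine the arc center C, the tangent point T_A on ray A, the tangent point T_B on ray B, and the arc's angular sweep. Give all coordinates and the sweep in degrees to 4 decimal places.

center=(-47.8778,24.1064) T_A=(-47.1624,29.2126) T_B=(-46.5809,19.1160) sweep=157.4564

bisector direction at 183.2966° = (-0.998345,-0.057505)
center distance |VC| = r/sin(θ/2) = 5.156152/sin(11.2718°) = 26.379107
C = V + |VC|·bis = (-47.8778,24.1064)
T_A = V + ((C−V)·d_A)·d_A = V + 25.8703·d_A = (-47.1624,29.2126)
T_B = V + ((C−V)·d_B)·d_B = V + 25.8703·d_B = (-46.5809,19.1160)
sweep = 180° − θ = 157.4564°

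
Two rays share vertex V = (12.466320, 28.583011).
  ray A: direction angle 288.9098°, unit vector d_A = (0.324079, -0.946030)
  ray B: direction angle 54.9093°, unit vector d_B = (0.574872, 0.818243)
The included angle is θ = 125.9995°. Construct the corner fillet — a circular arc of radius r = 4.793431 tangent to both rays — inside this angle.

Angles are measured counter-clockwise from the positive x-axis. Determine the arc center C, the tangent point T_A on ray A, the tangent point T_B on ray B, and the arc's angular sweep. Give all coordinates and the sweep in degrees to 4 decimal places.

bisector direction at 351.9096° = (0.990047,-0.140736)
center distance |VC| = r/sin(θ/2) = 4.793431/sin(62.9997°) = 5.379805
C = V + |VC|·bis = (17.7926,27.8259)
T_A = V + ((C−V)·d_A)·d_A = V + 2.4424·d_A = (13.2579,26.2724)
T_B = V + ((C−V)·d_B)·d_B = V + 2.4424·d_B = (13.8704,30.5815)
sweep = 180° − θ = 54.0005°

center=(17.7926,27.8259) T_A=(13.2579,26.2724) T_B=(13.8704,30.5815) sweep=54.0005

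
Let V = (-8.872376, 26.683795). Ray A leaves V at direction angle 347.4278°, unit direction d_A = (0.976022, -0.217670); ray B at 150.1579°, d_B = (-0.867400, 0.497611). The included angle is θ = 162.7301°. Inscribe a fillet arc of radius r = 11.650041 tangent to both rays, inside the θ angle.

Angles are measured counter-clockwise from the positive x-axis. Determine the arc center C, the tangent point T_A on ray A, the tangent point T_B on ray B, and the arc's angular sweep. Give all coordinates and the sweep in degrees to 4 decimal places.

bisector direction at 68.7929° = (0.361741,0.932279)
center distance |VC| = r/sin(θ/2) = 11.650041/sin(81.3650°) = 11.783608
C = V + |VC|·bis = (-4.6098,37.6694)
T_A = V + ((C−V)·d_A)·d_A = V + 1.7692·d_A = (-7.1456,26.2987)
T_B = V + ((C−V)·d_B)·d_B = V + 1.7692·d_B = (-10.4070,27.5642)
sweep = 180° − θ = 17.2699°

center=(-4.6098,37.6694) T_A=(-7.1456,26.2987) T_B=(-10.4070,27.5642) sweep=17.2699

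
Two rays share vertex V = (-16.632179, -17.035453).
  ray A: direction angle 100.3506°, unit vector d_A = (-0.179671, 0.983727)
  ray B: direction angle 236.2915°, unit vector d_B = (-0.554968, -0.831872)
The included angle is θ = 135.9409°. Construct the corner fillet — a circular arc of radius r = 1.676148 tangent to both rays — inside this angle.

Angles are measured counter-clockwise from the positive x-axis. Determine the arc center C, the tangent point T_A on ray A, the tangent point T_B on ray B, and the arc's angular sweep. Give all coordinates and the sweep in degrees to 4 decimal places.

bisector direction at 168.3210° = (-0.979297,0.202428)
center distance |VC| = r/sin(θ/2) = 1.676148/sin(67.9704°) = 1.808161
C = V + |VC|·bis = (-18.4029,-16.6694)
T_A = V + ((C−V)·d_A)·d_A = V + 0.6782·d_A = (-16.7540,-16.3683)
T_B = V + ((C−V)·d_B)·d_B = V + 0.6782·d_B = (-17.0086,-17.5996)
sweep = 180° − θ = 44.0591°

center=(-18.4029,-16.6694) T_A=(-16.7540,-16.3683) T_B=(-17.0086,-17.5996) sweep=44.0591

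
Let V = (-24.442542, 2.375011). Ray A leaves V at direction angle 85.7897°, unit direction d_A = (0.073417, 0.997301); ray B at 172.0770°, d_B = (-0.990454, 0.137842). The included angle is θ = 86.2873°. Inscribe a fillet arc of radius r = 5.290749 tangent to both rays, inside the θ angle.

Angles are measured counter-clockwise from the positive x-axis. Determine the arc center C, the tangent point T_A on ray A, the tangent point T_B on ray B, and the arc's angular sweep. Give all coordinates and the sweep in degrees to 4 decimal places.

center=(-29.3046,8.3934) T_A=(-24.0281,8.0050) T_B=(-30.0338,3.1532) sweep=93.7127

bisector direction at 128.9334° = (-0.628416,0.777877)
center distance |VC| = r/sin(θ/2) = 5.290749/sin(43.1437°) = 7.736938
C = V + |VC|·bis = (-29.3046,8.3934)
T_A = V + ((C−V)·d_A)·d_A = V + 5.6452·d_A = (-24.0281,8.0050)
T_B = V + ((C−V)·d_B)·d_B = V + 5.6452·d_B = (-30.0338,3.1532)
sweep = 180° − θ = 93.7127°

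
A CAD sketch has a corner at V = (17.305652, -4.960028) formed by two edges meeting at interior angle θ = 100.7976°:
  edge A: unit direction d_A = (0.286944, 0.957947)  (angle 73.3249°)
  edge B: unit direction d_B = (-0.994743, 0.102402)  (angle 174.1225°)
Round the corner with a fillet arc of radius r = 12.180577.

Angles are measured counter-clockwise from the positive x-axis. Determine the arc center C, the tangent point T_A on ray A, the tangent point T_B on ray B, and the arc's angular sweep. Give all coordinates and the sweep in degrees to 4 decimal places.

bisector direction at 123.7237° = (-0.555189,0.831725)
center distance |VC| = r/sin(θ/2) = 12.180577/sin(50.3988°) = 15.808668
C = V + |VC|·bis = (8.5289,8.1884)
T_A = V + ((C−V)·d_A)·d_A = V + 10.0771·d_A = (20.1972,4.6933)
T_B = V + ((C−V)·d_B)·d_B = V + 10.0771·d_B = (7.2815,-3.9281)
sweep = 180° − θ = 79.2024°

center=(8.5289,8.1884) T_A=(20.1972,4.6933) T_B=(7.2815,-3.9281) sweep=79.2024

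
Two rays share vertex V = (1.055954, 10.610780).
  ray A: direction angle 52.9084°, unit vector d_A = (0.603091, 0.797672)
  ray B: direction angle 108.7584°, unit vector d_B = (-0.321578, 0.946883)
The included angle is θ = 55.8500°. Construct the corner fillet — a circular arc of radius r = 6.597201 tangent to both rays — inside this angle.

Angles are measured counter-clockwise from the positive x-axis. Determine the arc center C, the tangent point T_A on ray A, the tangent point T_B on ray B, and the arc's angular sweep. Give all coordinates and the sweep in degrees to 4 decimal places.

center=(3.3001,24.5180) T_A=(8.5625,20.5393) T_B=(-2.9467,22.3965) sweep=124.1500

bisector direction at 80.8334° = (0.159306,0.987229)
center distance |VC| = r/sin(θ/2) = 6.597201/sin(27.9250°) = 14.087090
C = V + |VC|·bis = (3.3001,24.5180)
T_A = V + ((C−V)·d_A)·d_A = V + 12.4468·d_A = (8.5625,20.5393)
T_B = V + ((C−V)·d_B)·d_B = V + 12.4468·d_B = (-2.9467,22.3965)
sweep = 180° − θ = 124.1500°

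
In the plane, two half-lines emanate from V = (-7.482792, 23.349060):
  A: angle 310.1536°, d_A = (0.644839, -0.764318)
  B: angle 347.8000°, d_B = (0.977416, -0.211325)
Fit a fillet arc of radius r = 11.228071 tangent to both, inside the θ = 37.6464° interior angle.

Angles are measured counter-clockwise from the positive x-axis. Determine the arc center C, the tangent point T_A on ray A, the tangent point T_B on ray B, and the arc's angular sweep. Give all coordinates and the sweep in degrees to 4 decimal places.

center=(22.3391,5.4138) T_A=(13.7572,-1.8265) T_B=(24.7118,16.3883) sweep=142.3536

bisector direction at 328.9768° = (0.856959,-0.515385)
center distance |VC| = r/sin(θ/2) = 11.228071/sin(18.8232°) = 34.799648
C = V + |VC|·bis = (22.3391,5.4138)
T_A = V + ((C−V)·d_A)·d_A = V + 32.9385·d_A = (13.7572,-1.8265)
T_B = V + ((C−V)·d_B)·d_B = V + 32.9385·d_B = (24.7118,16.3883)
sweep = 180° − θ = 142.3536°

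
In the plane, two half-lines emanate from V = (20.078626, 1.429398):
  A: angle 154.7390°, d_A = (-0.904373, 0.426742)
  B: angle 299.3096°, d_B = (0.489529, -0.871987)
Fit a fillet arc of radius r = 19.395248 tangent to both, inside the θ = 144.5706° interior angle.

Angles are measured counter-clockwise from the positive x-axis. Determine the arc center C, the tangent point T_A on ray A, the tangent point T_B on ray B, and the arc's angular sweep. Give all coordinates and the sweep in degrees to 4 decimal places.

bisector direction at 227.0243° = (-0.681688,-0.731643)
center distance |VC| = r/sin(θ/2) = 19.395248/sin(72.2853°) = 20.360681
C = V + |VC|·bis = (6.1990,-13.4673)
T_A = V + ((C−V)·d_A)·d_A = V + 6.1953·d_A = (14.4758,4.0732)
T_B = V + ((C−V)·d_B)·d_B = V + 6.1953·d_B = (23.1114,-3.9728)
sweep = 180° − θ = 35.4294°

center=(6.1990,-13.4673) T_A=(14.4758,4.0732) T_B=(23.1114,-3.9728) sweep=35.4294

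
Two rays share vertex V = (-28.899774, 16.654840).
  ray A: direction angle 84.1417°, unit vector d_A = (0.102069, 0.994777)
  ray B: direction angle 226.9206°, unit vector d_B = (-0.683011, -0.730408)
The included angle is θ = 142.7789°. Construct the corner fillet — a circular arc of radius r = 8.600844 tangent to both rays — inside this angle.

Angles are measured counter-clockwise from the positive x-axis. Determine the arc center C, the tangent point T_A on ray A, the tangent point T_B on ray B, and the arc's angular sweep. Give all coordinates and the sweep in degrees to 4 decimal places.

center=(-37.1601,20.4139) T_A=(-28.6042,19.5360) T_B=(-30.8780,14.5394) sweep=37.2211

bisector direction at 155.5312° = (-0.910187,0.414198)
center distance |VC| = r/sin(θ/2) = 8.600844/sin(71.3894°) = 9.075400
C = V + |VC|·bis = (-37.1601,20.4139)
T_A = V + ((C−V)·d_A)·d_A = V + 2.8963·d_A = (-28.6042,19.5360)
T_B = V + ((C−V)·d_B)·d_B = V + 2.8963·d_B = (-30.8780,14.5394)
sweep = 180° − θ = 37.2211°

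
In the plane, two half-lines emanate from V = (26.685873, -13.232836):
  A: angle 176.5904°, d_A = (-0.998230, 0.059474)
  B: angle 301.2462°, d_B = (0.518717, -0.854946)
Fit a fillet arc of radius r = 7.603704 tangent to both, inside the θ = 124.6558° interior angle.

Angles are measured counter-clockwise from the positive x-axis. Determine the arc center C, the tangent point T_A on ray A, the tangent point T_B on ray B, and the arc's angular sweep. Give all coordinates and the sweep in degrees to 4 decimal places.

center=(22.2534,-20.5859) T_A=(22.7056,-12.9957) T_B=(28.7542,-16.6418) sweep=55.3442

bisector direction at 238.9183° = (-0.516260,-0.856432)
center distance |VC| = r/sin(θ/2) = 7.603704/sin(62.3279°) = 8.585742
C = V + |VC|·bis = (22.2534,-20.5859)
T_A = V + ((C−V)·d_A)·d_A = V + 3.9873·d_A = (22.7056,-12.9957)
T_B = V + ((C−V)·d_B)·d_B = V + 3.9873·d_B = (28.7542,-16.6418)
sweep = 180° − θ = 55.3442°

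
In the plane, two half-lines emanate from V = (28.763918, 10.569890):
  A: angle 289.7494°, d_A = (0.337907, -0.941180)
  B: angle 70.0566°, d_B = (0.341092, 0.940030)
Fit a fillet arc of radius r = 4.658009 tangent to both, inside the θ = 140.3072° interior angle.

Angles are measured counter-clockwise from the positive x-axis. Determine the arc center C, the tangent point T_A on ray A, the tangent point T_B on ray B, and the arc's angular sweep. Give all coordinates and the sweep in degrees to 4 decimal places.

bisector direction at 359.9030° = (0.999999,-0.001693)
center distance |VC| = r/sin(θ/2) = 4.658009/sin(70.1536°) = 4.952135
C = V + |VC|·bis = (33.7160,10.5615)
T_A = V + ((C−V)·d_A)·d_A = V + 1.6812·d_A = (29.3320,8.9875)
T_B = V + ((C−V)·d_B)·d_B = V + 1.6812·d_B = (29.3374,12.1503)
sweep = 180° − θ = 39.6928°

center=(33.7160,10.5615) T_A=(29.3320,8.9875) T_B=(29.3374,12.1503) sweep=39.6928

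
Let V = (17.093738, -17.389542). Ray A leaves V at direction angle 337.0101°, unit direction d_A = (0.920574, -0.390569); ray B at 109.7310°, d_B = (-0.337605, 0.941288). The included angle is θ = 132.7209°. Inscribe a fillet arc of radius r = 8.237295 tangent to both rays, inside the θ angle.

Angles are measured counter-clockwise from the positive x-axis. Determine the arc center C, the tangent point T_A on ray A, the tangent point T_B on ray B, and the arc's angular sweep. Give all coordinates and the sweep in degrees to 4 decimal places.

center=(23.6302,-11.2147) T_A=(20.4129,-18.7978) T_B=(15.8765,-13.9957) sweep=47.2791

bisector direction at 43.3706° = (0.726928,0.686714)
center distance |VC| = r/sin(θ/2) = 8.237295/sin(66.3605°) = 8.991834
C = V + |VC|·bis = (23.6302,-11.2147)
T_A = V + ((C−V)·d_A)·d_A = V + 3.6056·d_A = (20.4129,-18.7978)
T_B = V + ((C−V)·d_B)·d_B = V + 3.6056·d_B = (15.8765,-13.9957)
sweep = 180° − θ = 47.2791°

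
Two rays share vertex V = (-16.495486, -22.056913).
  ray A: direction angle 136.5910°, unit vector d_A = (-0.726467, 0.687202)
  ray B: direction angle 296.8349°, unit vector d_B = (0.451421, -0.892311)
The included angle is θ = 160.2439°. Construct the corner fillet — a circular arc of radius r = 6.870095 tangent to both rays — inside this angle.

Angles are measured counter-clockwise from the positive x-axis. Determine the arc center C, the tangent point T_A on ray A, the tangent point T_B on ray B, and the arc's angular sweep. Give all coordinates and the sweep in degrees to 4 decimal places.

bisector direction at 216.7130° = (-0.801641,-0.597806)
center distance |VC| = r/sin(θ/2) = 6.870095/sin(80.1219°) = 6.973476
C = V + |VC|·bis = (-22.0857,-26.2257)
T_A = V + ((C−V)·d_A)·d_A = V + 1.1963·d_A = (-17.3646,-21.2348)
T_B = V + ((C−V)·d_B)·d_B = V + 1.1963·d_B = (-15.9554,-23.1244)
sweep = 180° − θ = 19.7561°

center=(-22.0857,-26.2257) T_A=(-17.3646,-21.2348) T_B=(-15.9554,-23.1244) sweep=19.7561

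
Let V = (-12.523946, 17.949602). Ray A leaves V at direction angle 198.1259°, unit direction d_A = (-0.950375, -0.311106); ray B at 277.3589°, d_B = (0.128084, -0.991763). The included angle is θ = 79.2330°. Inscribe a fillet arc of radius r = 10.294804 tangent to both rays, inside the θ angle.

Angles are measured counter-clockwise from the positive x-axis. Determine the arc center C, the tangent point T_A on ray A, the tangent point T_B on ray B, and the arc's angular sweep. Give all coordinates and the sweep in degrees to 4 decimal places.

center=(-21.1410,4.2965) T_A=(-24.3437,14.0804) T_B=(-10.9310,5.6151) sweep=100.7670

bisector direction at 237.7424° = (-0.533727,-0.845657)
center distance |VC| = r/sin(θ/2) = 10.294804/sin(39.6165°) = 16.145018
C = V + |VC|·bis = (-21.1410,4.2965)
T_A = V + ((C−V)·d_A)·d_A = V + 12.4370·d_A = (-24.3437,14.0804)
T_B = V + ((C−V)·d_B)·d_B = V + 12.4370·d_B = (-10.9310,5.6151)
sweep = 180° − θ = 100.7670°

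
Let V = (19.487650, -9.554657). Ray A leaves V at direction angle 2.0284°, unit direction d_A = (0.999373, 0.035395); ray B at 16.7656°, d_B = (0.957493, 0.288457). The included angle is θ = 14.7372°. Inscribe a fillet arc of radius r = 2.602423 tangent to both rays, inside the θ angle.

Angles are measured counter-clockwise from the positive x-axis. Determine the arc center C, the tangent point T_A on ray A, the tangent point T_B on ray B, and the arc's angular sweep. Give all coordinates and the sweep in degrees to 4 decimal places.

center=(39.5068,-6.2416) T_A=(39.5989,-8.8424) T_B=(38.7561,-3.7498) sweep=165.2628

bisector direction at 9.3970° = (0.986581,0.163274)
center distance |VC| = r/sin(θ/2) = 2.602423/sin(7.3686°) = 20.291464
C = V + |VC|·bis = (39.5068,-6.2416)
T_A = V + ((C−V)·d_A)·d_A = V + 20.1239·d_A = (39.5989,-8.8424)
T_B = V + ((C−V)·d_B)·d_B = V + 20.1239·d_B = (38.7561,-3.7498)
sweep = 180° − θ = 165.2628°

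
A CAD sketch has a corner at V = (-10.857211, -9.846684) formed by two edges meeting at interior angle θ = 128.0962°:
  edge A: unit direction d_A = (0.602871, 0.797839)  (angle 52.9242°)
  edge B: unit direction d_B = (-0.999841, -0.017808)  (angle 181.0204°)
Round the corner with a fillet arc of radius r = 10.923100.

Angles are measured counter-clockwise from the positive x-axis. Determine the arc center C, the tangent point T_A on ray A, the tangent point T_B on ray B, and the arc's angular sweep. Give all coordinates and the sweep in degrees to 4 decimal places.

bisector direction at 116.9723° = (-0.453560,0.891226)
center distance |VC| = r/sin(θ/2) = 10.923100/sin(64.0481°) = 12.148092
C = V + |VC|·bis = (-16.3671,0.9800)
T_A = V + ((C−V)·d_A)·d_A = V + 5.3162·d_A = (-7.6522,-5.6052)
T_B = V + ((C−V)·d_B)·d_B = V + 5.3162·d_B = (-16.1726,-9.9414)
sweep = 180° − θ = 51.9038°

center=(-16.3671,0.9800) T_A=(-7.6522,-5.6052) T_B=(-16.1726,-9.9414) sweep=51.9038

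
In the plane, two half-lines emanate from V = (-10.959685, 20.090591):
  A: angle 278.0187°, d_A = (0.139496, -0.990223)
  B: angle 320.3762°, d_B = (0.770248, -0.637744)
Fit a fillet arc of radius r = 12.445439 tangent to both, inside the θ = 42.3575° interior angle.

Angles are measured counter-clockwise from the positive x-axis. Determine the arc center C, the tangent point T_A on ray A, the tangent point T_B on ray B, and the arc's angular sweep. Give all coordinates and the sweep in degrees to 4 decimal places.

bisector direction at 299.1975° = (0.487821,-0.872944)
center distance |VC| = r/sin(θ/2) = 12.445439/sin(21.1788°) = 34.448299
C = V + |VC|·bis = (5.8449,-9.9808)
T_A = V + ((C−V)·d_A)·d_A = V + 32.1216·d_A = (-6.4788,-11.7169)
T_B = V + ((C−V)·d_B)·d_B = V + 32.1216·d_B = (13.7819,-0.3948)
sweep = 180° − θ = 137.6425°

center=(5.8449,-9.9808) T_A=(-6.4788,-11.7169) T_B=(13.7819,-0.3948) sweep=137.6425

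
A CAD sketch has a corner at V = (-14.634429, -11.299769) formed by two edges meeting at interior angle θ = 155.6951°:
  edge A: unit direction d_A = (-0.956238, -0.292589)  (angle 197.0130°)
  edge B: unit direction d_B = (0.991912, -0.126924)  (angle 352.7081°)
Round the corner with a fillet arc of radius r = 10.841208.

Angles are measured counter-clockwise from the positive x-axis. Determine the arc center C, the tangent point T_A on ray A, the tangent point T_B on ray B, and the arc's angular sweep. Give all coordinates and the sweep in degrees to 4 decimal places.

center=(-13.6948,-22.3496) T_A=(-16.8668,-11.9828) T_B=(-12.3188,-11.5961) sweep=24.3049

bisector direction at 274.8605° = (0.084731,-0.996404)
center distance |VC| = r/sin(θ/2) = 10.841208/sin(77.8475°) = 11.089718
C = V + |VC|·bis = (-13.6948,-22.3496)
T_A = V + ((C−V)·d_A)·d_A = V + 2.3345·d_A = (-16.8668,-11.9828)
T_B = V + ((C−V)·d_B)·d_B = V + 2.3345·d_B = (-12.3188,-11.5961)
sweep = 180° − θ = 24.3049°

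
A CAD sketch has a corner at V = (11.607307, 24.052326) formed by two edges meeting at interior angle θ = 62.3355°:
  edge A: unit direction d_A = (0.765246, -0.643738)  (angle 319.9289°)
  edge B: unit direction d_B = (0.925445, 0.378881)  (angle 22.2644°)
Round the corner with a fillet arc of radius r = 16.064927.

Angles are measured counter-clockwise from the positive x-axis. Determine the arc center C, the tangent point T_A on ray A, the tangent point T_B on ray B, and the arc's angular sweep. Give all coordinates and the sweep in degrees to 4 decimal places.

center=(42.2739,19.2482) T_A=(31.9323,6.9546) T_B=(36.1872,34.1154) sweep=117.6645

bisector direction at 351.0967° = (0.987951,-0.154768)
center distance |VC| = r/sin(θ/2) = 16.064927/sin(31.1678°) = 31.040610
C = V + |VC|·bis = (42.2739,19.2482)
T_A = V + ((C−V)·d_A)·d_A = V + 26.5601·d_A = (31.9323,6.9546)
T_B = V + ((C−V)·d_B)·d_B = V + 26.5601·d_B = (36.1872,34.1154)
sweep = 180° − θ = 117.6645°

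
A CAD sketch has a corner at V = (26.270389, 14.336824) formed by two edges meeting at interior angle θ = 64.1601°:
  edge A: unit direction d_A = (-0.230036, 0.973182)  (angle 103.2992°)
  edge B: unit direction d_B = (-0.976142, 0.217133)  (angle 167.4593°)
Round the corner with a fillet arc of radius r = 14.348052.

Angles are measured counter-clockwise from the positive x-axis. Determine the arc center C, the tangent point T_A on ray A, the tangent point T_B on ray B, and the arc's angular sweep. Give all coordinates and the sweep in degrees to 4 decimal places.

bisector direction at 135.3793° = (-0.711772,0.702411)
center distance |VC| = r/sin(θ/2) = 14.348052/sin(32.0800°) = 27.015543
C = V + |VC|·bis = (7.0415,33.3128)
T_A = V + ((C−V)·d_A)·d_A = V + 22.8905·d_A = (21.0048,36.6134)
T_B = V + ((C−V)·d_B)·d_B = V + 22.8905·d_B = (3.9261,19.3071)
sweep = 180° − θ = 115.8399°

center=(7.0415,33.3128) T_A=(21.0048,36.6134) T_B=(3.9261,19.3071) sweep=115.8399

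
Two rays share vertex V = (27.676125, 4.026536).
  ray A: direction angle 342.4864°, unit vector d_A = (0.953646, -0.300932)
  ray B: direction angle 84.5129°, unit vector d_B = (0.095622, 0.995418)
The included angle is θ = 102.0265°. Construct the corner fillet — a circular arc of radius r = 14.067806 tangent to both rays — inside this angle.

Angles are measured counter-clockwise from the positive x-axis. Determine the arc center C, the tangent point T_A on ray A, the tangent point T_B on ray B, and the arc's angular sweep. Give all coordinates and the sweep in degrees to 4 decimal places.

center=(42.7683,14.0157) T_A=(38.5348,0.6000) T_B=(28.7649,15.3609) sweep=77.9735

bisector direction at 33.4997° = (0.833889,0.551932)
center distance |VC| = r/sin(θ/2) = 14.067806/sin(51.0132°) = 18.098495
C = V + |VC|·bis = (42.7683,14.0157)
T_A = V + ((C−V)·d_A)·d_A = V + 11.3865·d_A = (38.5348,0.6000)
T_B = V + ((C−V)·d_B)·d_B = V + 11.3865·d_B = (28.7649,15.3609)
sweep = 180° − θ = 77.9735°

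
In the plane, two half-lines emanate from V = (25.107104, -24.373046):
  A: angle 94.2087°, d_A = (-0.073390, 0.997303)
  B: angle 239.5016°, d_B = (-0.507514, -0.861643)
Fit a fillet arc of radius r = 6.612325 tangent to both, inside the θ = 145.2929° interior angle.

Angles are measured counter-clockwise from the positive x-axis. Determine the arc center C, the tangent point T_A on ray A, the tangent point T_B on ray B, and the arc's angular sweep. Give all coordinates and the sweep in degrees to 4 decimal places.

bisector direction at 166.8552° = (-0.973798,0.227414)
center distance |VC| = r/sin(θ/2) = 6.612325/sin(72.6465°) = 6.927655
C = V + |VC|·bis = (18.3610,-22.7976)
T_A = V + ((C−V)·d_A)·d_A = V + 2.0663·d_A = (24.9555,-22.3123)
T_B = V + ((C−V)·d_B)·d_B = V + 2.0663·d_B = (24.0584,-26.1535)
sweep = 180° − θ = 34.7071°

center=(18.3610,-22.7976) T_A=(24.9555,-22.3123) T_B=(24.0584,-26.1535) sweep=34.7071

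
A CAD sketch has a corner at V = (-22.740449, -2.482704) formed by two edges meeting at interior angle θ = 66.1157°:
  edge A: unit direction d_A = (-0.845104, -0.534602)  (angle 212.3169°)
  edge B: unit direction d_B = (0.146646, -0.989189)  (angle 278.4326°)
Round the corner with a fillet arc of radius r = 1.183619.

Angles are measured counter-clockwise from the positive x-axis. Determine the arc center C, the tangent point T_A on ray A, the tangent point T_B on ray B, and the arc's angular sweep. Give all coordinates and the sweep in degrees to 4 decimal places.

bisector direction at 245.3748° = (-0.416681,-0.909053)
center distance |VC| = r/sin(θ/2) = 1.183619/sin(33.0579°) = 2.169845
C = V + |VC|·bis = (-23.6446,-4.4552)
T_A = V + ((C−V)·d_A)·d_A = V + 1.8186·d_A = (-24.2773,-3.4549)
T_B = V + ((C−V)·d_B)·d_B = V + 1.8186·d_B = (-22.4738,-4.2816)
sweep = 180° − θ = 113.8843°

center=(-23.6446,-4.4552) T_A=(-24.2773,-3.4549) T_B=(-22.4738,-4.2816) sweep=113.8843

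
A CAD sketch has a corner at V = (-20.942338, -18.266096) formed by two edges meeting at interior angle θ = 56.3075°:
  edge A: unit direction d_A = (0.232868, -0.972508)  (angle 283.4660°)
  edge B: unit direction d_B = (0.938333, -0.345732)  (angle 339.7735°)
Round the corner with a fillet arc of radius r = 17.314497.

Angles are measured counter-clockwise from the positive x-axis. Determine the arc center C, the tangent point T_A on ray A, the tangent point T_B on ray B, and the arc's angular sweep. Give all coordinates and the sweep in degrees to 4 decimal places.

center=(3.4304,-45.6987) T_A=(-13.4081,-49.7307) T_B=(9.4166,-29.4519) sweep=123.6925

bisector direction at 311.6198° = (0.664184,-0.747569)
center distance |VC| = r/sin(θ/2) = 17.314497/sin(28.1537°) = 36.695757
C = V + |VC|·bis = (3.4304,-45.6987)
T_A = V + ((C−V)·d_A)·d_A = V + 32.3541·d_A = (-13.4081,-49.7307)
T_B = V + ((C−V)·d_B)·d_B = V + 32.3541·d_B = (9.4166,-29.4519)
sweep = 180° − θ = 123.6925°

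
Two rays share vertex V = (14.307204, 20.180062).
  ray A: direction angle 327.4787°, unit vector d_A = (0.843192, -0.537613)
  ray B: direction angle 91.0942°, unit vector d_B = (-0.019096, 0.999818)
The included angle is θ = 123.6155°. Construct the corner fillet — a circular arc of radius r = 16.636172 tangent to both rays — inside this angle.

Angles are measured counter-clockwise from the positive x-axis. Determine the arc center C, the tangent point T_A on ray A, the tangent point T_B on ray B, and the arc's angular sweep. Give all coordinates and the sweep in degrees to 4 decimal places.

center=(30.7701,29.4135) T_A=(21.8262,15.3860) T_B=(14.1369,29.0958) sweep=56.3845

bisector direction at 29.2864° = (0.872185,0.489176)
center distance |VC| = r/sin(θ/2) = 16.636172/sin(61.8077°) = 18.875412
C = V + |VC|·bis = (30.7701,29.4135)
T_A = V + ((C−V)·d_A)·d_A = V + 8.9173·d_A = (21.8262,15.3860)
T_B = V + ((C−V)·d_B)·d_B = V + 8.9173·d_B = (14.1369,29.0958)
sweep = 180° − θ = 56.3845°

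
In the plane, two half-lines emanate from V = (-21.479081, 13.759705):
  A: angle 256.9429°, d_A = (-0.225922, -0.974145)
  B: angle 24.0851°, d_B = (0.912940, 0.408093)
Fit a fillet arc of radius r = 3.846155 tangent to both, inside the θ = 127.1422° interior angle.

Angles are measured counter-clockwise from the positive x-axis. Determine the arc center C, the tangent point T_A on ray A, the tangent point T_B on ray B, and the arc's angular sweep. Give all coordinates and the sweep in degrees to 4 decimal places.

center=(-18.1643,11.0285) T_A=(-21.9110,11.8975) T_B=(-19.7338,14.5398) sweep=52.8578

bisector direction at 320.5140° = (0.771780,-0.635890)
center distance |VC| = r/sin(θ/2) = 3.846155/sin(63.5711°) = 4.295041
C = V + |VC|·bis = (-18.1643,11.0285)
T_A = V + ((C−V)·d_A)·d_A = V + 1.9117·d_A = (-21.9110,11.8975)
T_B = V + ((C−V)·d_B)·d_B = V + 1.9117·d_B = (-19.7338,14.5398)
sweep = 180° − θ = 52.8578°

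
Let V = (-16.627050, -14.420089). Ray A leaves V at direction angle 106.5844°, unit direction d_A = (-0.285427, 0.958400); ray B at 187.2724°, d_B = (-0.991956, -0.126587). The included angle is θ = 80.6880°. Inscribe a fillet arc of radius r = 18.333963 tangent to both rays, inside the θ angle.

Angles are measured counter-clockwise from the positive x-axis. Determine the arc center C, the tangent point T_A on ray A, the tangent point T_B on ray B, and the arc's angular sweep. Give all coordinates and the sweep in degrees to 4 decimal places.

center=(-40.3593,1.0340) T_A=(-22.7880,6.2670) T_B=(-38.0385,-17.1525) sweep=99.3120

bisector direction at 146.9284° = (-0.837989,0.545687)
center distance |VC| = r/sin(θ/2) = 18.333963/sin(40.3440°) = 28.320456
C = V + |VC|·bis = (-40.3593,1.0340)
T_A = V + ((C−V)·d_A)·d_A = V + 21.5850·d_A = (-22.7880,6.2670)
T_B = V + ((C−V)·d_B)·d_B = V + 21.5850·d_B = (-38.0385,-17.1525)
sweep = 180° − θ = 99.3120°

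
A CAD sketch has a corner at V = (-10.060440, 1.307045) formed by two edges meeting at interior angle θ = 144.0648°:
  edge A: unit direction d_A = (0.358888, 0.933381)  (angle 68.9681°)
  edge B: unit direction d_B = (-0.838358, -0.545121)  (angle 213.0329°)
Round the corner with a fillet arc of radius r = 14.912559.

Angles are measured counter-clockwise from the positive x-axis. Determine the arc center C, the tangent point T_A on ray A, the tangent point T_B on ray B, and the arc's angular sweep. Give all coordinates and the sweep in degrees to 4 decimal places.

bisector direction at 141.0005° = (-0.777151,0.629314)
center distance |VC| = r/sin(θ/2) = 14.912559/sin(72.0324°) = 15.677114
C = V + |VC|·bis = (-22.2439,11.1729)
T_A = V + ((C−V)·d_A)·d_A = V + 4.8361·d_A = (-8.3248,5.8209)
T_B = V + ((C−V)·d_B)·d_B = V + 4.8361·d_B = (-14.1148,-1.3292)
sweep = 180° − θ = 35.9352°

center=(-22.2439,11.1729) T_A=(-8.3248,5.8209) T_B=(-14.1148,-1.3292) sweep=35.9352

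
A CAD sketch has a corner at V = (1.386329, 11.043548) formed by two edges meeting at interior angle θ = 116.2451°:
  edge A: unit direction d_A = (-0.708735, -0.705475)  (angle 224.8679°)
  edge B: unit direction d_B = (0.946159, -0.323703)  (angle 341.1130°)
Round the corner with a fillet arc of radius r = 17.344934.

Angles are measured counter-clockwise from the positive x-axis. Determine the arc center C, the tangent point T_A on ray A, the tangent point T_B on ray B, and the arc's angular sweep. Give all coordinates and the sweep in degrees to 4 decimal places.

center=(5.9778,-8.8592) T_A=(-6.2587,3.4337) T_B=(11.5924,7.5518) sweep=63.7549

bisector direction at 282.9905° = (0.224789,-0.974408)
center distance |VC| = r/sin(θ/2) = 17.344934/sin(58.1225°) = 20.425519
C = V + |VC|·bis = (5.9778,-8.8592)
T_A = V + ((C−V)·d_A)·d_A = V + 10.7868·d_A = (-6.2587,3.4337)
T_B = V + ((C−V)·d_B)·d_B = V + 10.7868·d_B = (11.5924,7.5518)
sweep = 180° − θ = 63.7549°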